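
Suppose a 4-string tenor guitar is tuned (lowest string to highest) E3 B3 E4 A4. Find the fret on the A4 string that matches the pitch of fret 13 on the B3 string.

3

B3 at fret 13 is B3 + 13 semitones = C5.
The open A4 string is 10 semitones above the open B3, so the same pitch on the A4 string lies at fret 13 − 10 = 3.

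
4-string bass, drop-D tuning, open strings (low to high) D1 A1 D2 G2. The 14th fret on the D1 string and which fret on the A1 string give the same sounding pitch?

D1 at fret 14 is D1 + 14 semitones = E2.
The open A1 string is 7 semitones above the open D1, so the same pitch on the A1 string lies at fret 14 − 7 = 7.

7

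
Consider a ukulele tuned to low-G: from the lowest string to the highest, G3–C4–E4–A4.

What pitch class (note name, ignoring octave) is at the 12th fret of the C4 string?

C

C4 is MIDI 60. Adding 12 gives 72; 72 mod 12 = 0, i.e. C.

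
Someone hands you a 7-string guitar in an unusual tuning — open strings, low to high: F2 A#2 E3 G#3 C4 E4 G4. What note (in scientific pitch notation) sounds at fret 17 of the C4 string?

Each fret is one semitone, so C4 + 17 = F5.

F5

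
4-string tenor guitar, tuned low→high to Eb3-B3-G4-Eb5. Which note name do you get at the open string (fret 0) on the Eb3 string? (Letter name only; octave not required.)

Eb

Fret 0 is the open string itself, so the pitch is just Eb.
(Equivalently spelled D#.)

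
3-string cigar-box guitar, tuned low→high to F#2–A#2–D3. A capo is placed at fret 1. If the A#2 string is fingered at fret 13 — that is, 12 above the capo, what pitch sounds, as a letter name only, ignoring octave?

The capo raises the open A#2 by 1 semitone to B2; fretting 12 more gives A#2 + 1 + 12 = A#2 + 13 semitones, landing on B.

B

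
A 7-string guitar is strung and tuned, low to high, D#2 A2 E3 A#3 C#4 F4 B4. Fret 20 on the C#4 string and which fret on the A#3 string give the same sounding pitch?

C#4 at fret 20 is C#4 + 20 semitones = A5.
The open A#3 string is 3 semitones below the open C#4, so the same pitch on the A#3 string lies at fret 20 + 3 = 23.

23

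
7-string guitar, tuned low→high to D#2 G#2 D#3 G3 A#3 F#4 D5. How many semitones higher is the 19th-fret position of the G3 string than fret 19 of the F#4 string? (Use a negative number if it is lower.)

-11 semitones

G3 at fret 19 → D5 (MIDI 74); F#4 at fret 19 → C#6 (MIDI 85).
74 − 85 = -11, so the two pitches are 11 semitones apart.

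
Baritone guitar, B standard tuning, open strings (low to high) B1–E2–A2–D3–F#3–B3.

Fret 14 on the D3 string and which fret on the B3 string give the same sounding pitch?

Fret 14 on D3 is MIDI 50 + 14 = 64 (E4). On the B3 string (open MIDI 59), that pitch is 64 − 59 = fret 5.

5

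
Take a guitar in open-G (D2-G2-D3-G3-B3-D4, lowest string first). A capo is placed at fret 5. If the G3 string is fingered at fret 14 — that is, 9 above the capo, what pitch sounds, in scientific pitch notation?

The capo raises the open G3 by 5 semitones to C4; fretting 9 more gives G3 + 5 + 9 = G3 + 14 semitones = A4.

A4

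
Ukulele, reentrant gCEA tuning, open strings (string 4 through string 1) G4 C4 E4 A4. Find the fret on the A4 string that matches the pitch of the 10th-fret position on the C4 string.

1

C4 at fret 10 is C4 + 10 semitones = A♯4.
The open A4 string is 9 semitones above the open C4, so the same pitch on the A4 string lies at fret 10 − 9 = 1.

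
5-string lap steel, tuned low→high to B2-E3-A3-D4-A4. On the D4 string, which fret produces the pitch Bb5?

Bb5 is 20 semitones above the open D4 (D–Eb–E–F–…–Ab–A–Bb), so it sits at fret 20.

20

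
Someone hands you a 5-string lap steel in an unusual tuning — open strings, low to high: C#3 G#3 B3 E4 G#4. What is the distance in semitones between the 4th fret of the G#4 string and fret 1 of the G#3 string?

G#4 at fret 4 → C5 (MIDI 72); G#3 at fret 1 → A3 (MIDI 57).
72 − 57 = 15, so the two pitches are 15 semitones apart, with C5 the higher.

15 semitones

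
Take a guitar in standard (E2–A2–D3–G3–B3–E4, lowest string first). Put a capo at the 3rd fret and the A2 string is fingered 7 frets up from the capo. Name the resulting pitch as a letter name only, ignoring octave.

G

The capo raises the open A2 by 3 semitones to C3; fretting 7 more gives A2 + 3 + 7 = A2 + 10 semitones, landing on G.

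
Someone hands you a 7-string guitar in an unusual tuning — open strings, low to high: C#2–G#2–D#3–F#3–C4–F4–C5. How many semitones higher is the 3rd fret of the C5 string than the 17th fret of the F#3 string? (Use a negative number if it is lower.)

C5 at fret 3 → D#5 (MIDI 75); F#3 at fret 17 → B4 (MIDI 71).
75 − 71 = 4, so the two pitches are 4 semitones apart.

4 semitones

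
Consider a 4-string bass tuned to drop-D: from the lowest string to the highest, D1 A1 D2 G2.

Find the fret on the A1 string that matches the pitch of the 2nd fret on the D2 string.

7

Fret 2 on D2 is MIDI 38 + 2 = 40 (E2). On the A1 string (open MIDI 33), that pitch is 40 − 33 = fret 7.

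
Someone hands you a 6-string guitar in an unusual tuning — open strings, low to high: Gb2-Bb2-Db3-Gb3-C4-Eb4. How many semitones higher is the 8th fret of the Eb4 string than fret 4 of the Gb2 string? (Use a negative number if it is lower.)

Eb4 at fret 8 → B4 (MIDI 71); Gb2 at fret 4 → Bb2 (MIDI 46).
71 − 46 = 25, so the two pitches are 25 semitones apart.

25 semitones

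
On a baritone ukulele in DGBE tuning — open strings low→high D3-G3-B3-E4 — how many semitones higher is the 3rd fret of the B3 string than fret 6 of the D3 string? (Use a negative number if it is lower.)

B3 at fret 3 → D4 (MIDI 62); D3 at fret 6 → G#3 (MIDI 56).
62 − 56 = 6, so the two pitches are 6 semitones apart.

6 semitones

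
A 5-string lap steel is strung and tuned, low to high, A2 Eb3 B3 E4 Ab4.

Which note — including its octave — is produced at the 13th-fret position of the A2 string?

The open A2 string plus 13 semitones: A–Bb–B–C–…–Ab–A–Bb.
The walk passes from B into C once, so the octave number goes from 2 to 3.
(Equivalently spelled A#3.)

Bb3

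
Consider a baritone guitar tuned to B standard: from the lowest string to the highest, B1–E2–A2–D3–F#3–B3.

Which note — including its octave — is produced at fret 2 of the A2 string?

A2 is MIDI 45. Adding 2 gives 47, which is B2.

B2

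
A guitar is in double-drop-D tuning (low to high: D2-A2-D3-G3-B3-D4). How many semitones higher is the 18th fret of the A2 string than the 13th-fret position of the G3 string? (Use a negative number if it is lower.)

-5 semitones

A2 at fret 18 → D#4 (MIDI 63); G3 at fret 13 → G#4 (MIDI 68).
63 − 68 = -5, so the two pitches are 5 semitones apart.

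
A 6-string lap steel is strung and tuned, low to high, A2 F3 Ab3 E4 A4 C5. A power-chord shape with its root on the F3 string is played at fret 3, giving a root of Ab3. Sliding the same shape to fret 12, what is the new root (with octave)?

F4

Moving from fret 3 to fret 12 shifts the root by 9 semitones.
Ab3 up 9 semitones is F4.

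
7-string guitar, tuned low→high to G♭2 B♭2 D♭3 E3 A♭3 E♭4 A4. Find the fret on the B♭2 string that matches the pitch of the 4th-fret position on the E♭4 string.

E♭4 at fret 4 is E♭4 + 4 semitones = G4.
The open B♭2 string is 17 semitones below the open E♭4, so the same pitch on the B♭2 string lies at fret 4 + 17 = 21.

21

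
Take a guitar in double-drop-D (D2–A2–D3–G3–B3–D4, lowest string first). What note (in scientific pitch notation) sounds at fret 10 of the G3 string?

F4

Each fret is one semitone, so G3 + 10 = F4.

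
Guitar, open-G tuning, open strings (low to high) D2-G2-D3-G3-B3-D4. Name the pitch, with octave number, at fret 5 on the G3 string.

G3 is MIDI 55. Adding 5 gives 60, which is C4.

C4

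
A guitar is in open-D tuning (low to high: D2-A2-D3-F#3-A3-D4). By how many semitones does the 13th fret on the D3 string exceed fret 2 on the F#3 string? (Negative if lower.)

D3 at fret 13 → D#4 (MIDI 63); F#3 at fret 2 → G#3 (MIDI 56).
63 − 56 = 7, so the two pitches are 7 semitones apart.

7 semitones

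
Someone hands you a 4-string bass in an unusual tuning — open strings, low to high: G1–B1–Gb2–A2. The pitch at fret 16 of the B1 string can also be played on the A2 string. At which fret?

Fret 16 on B1 is MIDI 35 + 16 = 51 (Eb3). On the A2 string (open MIDI 45), that pitch is 51 − 45 = fret 6.

6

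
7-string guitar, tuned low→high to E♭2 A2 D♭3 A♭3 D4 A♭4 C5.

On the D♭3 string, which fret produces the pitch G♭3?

5

G♭3 is 5 semitones above the open D♭3 (Db–D–Eb–E–F–Gb), so it sits at fret 5.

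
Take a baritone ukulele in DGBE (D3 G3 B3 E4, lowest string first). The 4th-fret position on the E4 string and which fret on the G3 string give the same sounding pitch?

E4 at fret 4 is E4 + 4 semitones = G#4.
The open G3 string is 9 semitones below the open E4, so the same pitch on the G3 string lies at fret 4 + 9 = 13.

13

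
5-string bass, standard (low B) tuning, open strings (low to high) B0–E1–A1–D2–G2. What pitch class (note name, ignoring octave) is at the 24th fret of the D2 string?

D

The open D2 string plus 24 semitones: D–D#–E–F–…–C–C#–D.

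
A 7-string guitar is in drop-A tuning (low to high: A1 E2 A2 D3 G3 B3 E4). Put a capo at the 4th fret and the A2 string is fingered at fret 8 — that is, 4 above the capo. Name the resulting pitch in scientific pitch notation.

The capo raises the open A2 by 4 semitones to C♯3; fretting 4 more gives A2 + 4 + 4 = A2 + 8 semitones = F3.

F3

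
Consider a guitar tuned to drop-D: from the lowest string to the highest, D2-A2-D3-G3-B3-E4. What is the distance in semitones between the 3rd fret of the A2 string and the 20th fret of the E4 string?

36 semitones

A2 at fret 3 → C3 (MIDI 48); E4 at fret 20 → C6 (MIDI 84).
48 − 84 = -36, so the two pitches are 36 semitones apart, with C6 the higher.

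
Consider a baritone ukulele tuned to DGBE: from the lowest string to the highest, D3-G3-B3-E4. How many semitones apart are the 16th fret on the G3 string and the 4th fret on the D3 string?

G3 at fret 16 → B4 (MIDI 71); D3 at fret 4 → F♯3 (MIDI 54).
71 − 54 = 17, so the two pitches are 17 semitones apart, with B4 the higher.

17 semitones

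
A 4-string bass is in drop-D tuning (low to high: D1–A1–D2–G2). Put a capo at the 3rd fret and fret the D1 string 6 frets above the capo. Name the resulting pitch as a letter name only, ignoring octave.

The capo raises the open D1 by 3 semitones to F1; fretting 6 more gives D1 + 3 + 6 = D1 + 9 semitones, landing on B.

B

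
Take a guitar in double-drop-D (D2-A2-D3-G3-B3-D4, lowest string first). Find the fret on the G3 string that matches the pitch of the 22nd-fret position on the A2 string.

Fret 22 on A2 is MIDI 45 + 22 = 67 (G4). On the G3 string (open MIDI 55), that pitch is 67 − 55 = fret 12.

12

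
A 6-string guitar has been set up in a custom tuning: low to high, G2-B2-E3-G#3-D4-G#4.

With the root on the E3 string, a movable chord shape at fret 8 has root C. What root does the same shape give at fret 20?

C

Moving from fret 8 to fret 20 shifts the root by 12 semitones.
C up 12 semitones is C.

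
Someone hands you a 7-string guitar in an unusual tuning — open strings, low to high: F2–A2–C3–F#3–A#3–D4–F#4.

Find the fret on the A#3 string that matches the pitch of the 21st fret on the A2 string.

Fret 21 on A2 is MIDI 45 + 21 = 66 (F#4). On the A#3 string (open MIDI 58), that pitch is 66 − 58 = fret 8.

8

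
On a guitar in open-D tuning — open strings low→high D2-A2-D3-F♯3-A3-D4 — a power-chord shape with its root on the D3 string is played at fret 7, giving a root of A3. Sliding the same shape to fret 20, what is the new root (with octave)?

A♯4

Moving from fret 7 to fret 20 shifts the root by 13 semitones.
A3 up 13 semitones is A♯4.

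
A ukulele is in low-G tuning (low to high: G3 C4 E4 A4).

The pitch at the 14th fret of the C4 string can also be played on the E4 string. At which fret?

Fret 14 on C4 is MIDI 60 + 14 = 74 (D5). On the E4 string (open MIDI 64), that pitch is 74 − 64 = fret 10.

10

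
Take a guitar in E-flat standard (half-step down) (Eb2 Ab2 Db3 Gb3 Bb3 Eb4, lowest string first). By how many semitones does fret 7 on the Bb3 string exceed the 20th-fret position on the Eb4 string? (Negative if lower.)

-18 semitones

Bb3 at fret 7 → F4 (MIDI 65); Eb4 at fret 20 → B5 (MIDI 83).
65 − 83 = -18, so the two pitches are 18 semitones apart.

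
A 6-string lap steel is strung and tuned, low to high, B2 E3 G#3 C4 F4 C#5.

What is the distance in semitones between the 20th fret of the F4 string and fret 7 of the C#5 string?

5 semitones

F4 at fret 20 → C#6 (MIDI 85); C#5 at fret 7 → G#5 (MIDI 80).
85 − 80 = 5, so the two pitches are 5 semitones apart, with C#6 the higher.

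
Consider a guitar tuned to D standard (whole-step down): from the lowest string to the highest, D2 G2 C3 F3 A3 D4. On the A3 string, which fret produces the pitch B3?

B3 is 2 semitones above the open A3 (A–A#–B), so it sits at fret 2.

2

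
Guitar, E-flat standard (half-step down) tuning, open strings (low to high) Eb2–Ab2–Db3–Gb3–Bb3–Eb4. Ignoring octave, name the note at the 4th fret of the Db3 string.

Each fret is one semitone, so Db3 + 4 = F.

F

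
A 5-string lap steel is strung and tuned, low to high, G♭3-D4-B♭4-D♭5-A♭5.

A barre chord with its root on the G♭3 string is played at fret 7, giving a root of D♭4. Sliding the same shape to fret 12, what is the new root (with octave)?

Moving from fret 7 to fret 12 shifts the root by 5 semitones.
D♭4 up 5 semitones is G♭4.

G♭4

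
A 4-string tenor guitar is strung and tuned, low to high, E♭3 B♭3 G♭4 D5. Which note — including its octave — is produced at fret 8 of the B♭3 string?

G♭4

Each fret is one semitone, so B♭3 + 8 = G♭4.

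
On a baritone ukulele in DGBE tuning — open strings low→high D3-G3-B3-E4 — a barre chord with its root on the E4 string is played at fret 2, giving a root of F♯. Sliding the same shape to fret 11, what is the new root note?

D♯

Moving from fret 2 to fret 11 shifts the root by 9 semitones.
F♯ up 9 semitones is D♯.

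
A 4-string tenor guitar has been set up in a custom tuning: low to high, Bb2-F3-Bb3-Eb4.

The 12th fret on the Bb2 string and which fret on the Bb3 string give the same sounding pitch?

0

Bb2 at fret 12 is Bb2 + 12 semitones = Bb3.
The open Bb3 string is 12 semitones above the open Bb2, so the same pitch on the Bb3 string lies at fret 12 − 12 = 0.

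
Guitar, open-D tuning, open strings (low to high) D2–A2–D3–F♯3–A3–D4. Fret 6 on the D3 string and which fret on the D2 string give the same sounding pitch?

18

Fret 6 on D3 is MIDI 50 + 6 = 56 (G♯3). On the D2 string (open MIDI 38), that pitch is 56 − 38 = fret 18.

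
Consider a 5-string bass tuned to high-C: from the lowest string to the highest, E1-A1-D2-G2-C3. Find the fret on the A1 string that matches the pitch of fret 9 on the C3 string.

24

C3 at fret 9 is C3 + 9 semitones = A3.
The open A1 string is 15 semitones below the open C3, so the same pitch on the A1 string lies at fret 9 + 15 = 24.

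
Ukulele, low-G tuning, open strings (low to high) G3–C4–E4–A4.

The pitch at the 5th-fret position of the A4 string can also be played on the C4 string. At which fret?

Fret 5 on A4 is MIDI 69 + 5 = 74 (D5). On the C4 string (open MIDI 60), that pitch is 74 − 60 = fret 14.

14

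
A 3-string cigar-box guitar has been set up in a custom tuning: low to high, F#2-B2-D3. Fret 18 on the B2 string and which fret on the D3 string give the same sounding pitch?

B2 at fret 18 is B2 + 18 semitones = F4.
The open D3 string is 3 semitones above the open B2, so the same pitch on the D3 string lies at fret 18 − 3 = 15.

15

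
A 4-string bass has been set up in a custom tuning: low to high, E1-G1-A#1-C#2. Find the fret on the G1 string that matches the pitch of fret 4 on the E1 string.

E1 at fret 4 is E1 + 4 semitones = G#1.
The open G1 string is 3 semitones above the open E1, so the same pitch on the G1 string lies at fret 4 − 3 = 1.

1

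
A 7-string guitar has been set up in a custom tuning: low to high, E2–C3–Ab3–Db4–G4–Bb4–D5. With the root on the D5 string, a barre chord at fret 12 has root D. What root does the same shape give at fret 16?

Moving from fret 12 to fret 16 shifts the root by 4 semitones.
D up 4 semitones is Gb.

Gb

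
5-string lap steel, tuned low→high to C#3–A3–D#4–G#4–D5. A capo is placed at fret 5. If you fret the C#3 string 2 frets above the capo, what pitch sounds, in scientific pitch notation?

The capo raises the open C#3 by 5 semitones to F#3; fretting 2 more gives C#3 + 5 + 2 = C#3 + 7 semitones = G#3.

G#3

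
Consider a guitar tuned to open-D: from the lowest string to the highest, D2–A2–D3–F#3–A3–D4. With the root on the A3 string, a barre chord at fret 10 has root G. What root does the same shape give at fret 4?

Moving from fret 10 to fret 4 shifts the root by -6 semitones.
G down 6 semitones is C#.

C#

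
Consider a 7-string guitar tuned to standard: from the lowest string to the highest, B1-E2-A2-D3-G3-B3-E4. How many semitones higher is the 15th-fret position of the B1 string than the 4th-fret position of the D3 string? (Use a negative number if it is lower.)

-4 semitones

B1 at fret 15 → D3 (MIDI 50); D3 at fret 4 → F♯3 (MIDI 54).
50 − 54 = -4, so the two pitches are 4 semitones apart.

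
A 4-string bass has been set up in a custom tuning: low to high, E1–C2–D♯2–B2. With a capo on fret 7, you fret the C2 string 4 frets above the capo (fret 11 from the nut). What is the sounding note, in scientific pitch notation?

The capo raises the open C2 by 7 semitones to G2; fretting 4 more gives C2 + 7 + 4 = C2 + 11 semitones = B2.

B2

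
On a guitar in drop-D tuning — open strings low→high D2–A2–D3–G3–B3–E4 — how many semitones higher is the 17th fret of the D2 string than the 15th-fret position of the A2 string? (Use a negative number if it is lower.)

-5 semitones

D2 at fret 17 → G3 (MIDI 55); A2 at fret 15 → C4 (MIDI 60).
55 − 60 = -5, so the two pitches are 5 semitones apart.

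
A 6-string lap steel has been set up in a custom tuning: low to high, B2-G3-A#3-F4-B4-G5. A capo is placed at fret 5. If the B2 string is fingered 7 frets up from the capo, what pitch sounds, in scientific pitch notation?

B3

The capo raises the open B2 by 5 semitones to E3; fretting 7 more gives B2 + 5 + 7 = B2 + 12 semitones = B3.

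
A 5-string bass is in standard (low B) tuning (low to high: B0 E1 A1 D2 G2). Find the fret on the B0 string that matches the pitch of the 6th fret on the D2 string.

21

D2 at fret 6 is D2 + 6 semitones = G#2.
The open B0 string is 15 semitones below the open D2, so the same pitch on the B0 string lies at fret 6 + 15 = 21.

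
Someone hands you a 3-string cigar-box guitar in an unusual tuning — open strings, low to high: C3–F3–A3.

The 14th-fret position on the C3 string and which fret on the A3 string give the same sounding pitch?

5

Fret 14 on C3 is MIDI 48 + 14 = 62 (D4). On the A3 string (open MIDI 57), that pitch is 62 − 57 = fret 5.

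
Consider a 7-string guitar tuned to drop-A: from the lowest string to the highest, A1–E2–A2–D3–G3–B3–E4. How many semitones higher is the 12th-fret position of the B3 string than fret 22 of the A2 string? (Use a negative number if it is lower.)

B3 at fret 12 → B4 (MIDI 71); A2 at fret 22 → G4 (MIDI 67).
71 − 67 = 4, so the two pitches are 4 semitones apart.

4 semitones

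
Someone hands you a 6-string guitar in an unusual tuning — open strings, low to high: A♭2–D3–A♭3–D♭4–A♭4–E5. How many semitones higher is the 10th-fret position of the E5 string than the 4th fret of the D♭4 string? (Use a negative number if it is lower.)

21 semitones

E5 at fret 10 → D6 (MIDI 86); D♭4 at fret 4 → F4 (MIDI 65).
86 − 65 = 21, so the two pitches are 21 semitones apart.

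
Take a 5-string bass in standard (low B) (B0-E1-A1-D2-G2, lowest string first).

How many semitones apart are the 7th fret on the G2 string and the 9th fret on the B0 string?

G2 at fret 7 → D3 (MIDI 50); B0 at fret 9 → G#1 (MIDI 32).
50 − 32 = 18, so the two pitches are 18 semitones apart, with D3 the higher.

18 semitones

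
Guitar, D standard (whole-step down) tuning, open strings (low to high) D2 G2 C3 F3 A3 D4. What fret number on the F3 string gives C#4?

C#4 is 8 semitones above the open F3 (F–F#–G–G#–A–A#–B–C–C#), so it sits at fret 8.

8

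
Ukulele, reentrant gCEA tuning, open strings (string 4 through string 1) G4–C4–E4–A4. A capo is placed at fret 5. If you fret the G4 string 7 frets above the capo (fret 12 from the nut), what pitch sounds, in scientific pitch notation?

G5

The capo raises the open G4 by 5 semitones to C5; fretting 7 more gives G4 + 5 + 7 = G4 + 12 semitones = G5.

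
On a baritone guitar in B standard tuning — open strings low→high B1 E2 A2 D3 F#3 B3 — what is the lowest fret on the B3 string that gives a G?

8

From B3, count semitones up the chromatic scale until reaching G: B–C–C#–D–D#–E–F–F#–G — 8 steps.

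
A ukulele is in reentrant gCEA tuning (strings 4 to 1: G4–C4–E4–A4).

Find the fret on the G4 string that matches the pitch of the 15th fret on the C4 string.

Fret 15 on C4 is MIDI 60 + 15 = 75 (D#5). On the G4 string (open MIDI 67), that pitch is 75 − 67 = fret 8.

8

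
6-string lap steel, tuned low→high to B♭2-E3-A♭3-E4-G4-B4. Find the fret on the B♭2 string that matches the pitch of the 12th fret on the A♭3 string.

22

Fret 12 on A♭3 is MIDI 56 + 12 = 68 (A♭4). On the B♭2 string (open MIDI 46), that pitch is 68 − 46 = fret 22.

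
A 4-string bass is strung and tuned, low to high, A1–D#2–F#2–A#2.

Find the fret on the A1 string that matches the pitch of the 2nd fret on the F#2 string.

11

Fret 2 on F#2 is MIDI 42 + 2 = 44 (G#2). On the A1 string (open MIDI 33), that pitch is 44 − 33 = fret 11.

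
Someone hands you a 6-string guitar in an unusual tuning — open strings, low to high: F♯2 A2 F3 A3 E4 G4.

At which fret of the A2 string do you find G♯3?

11

G♯3 is 11 semitones above the open A2 (A–A#–B–C–…–F#–G–G#), so it sits at fret 11.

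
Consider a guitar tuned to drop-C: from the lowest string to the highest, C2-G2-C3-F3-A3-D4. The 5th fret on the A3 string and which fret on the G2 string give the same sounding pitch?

19

A3 at fret 5 is A3 + 5 semitones = D4.
The open G2 string is 14 semitones below the open A3, so the same pitch on the G2 string lies at fret 5 + 14 = 19.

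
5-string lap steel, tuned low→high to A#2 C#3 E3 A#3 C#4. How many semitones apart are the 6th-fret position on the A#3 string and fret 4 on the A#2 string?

14 semitones

A#3 at fret 6 → E4 (MIDI 64); A#2 at fret 4 → D3 (MIDI 50).
64 − 50 = 14, so the two pitches are 14 semitones apart, with E4 the higher.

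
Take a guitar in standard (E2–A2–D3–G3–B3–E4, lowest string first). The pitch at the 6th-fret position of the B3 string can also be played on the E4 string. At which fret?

1

Fret 6 on B3 is MIDI 59 + 6 = 65 (F4). On the E4 string (open MIDI 64), that pitch is 65 − 64 = fret 1.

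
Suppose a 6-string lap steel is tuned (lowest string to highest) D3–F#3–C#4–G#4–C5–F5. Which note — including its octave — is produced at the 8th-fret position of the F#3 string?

Each fret is one semitone, so F#3 + 8 = D4.

D4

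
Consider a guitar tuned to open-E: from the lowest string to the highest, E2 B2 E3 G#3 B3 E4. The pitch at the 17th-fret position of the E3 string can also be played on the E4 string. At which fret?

5

E3 at fret 17 is E3 + 17 semitones = A4.
The open E4 string is 12 semitones above the open E3, so the same pitch on the E4 string lies at fret 17 − 12 = 5.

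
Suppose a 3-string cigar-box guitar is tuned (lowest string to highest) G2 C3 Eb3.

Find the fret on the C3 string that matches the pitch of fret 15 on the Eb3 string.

Eb3 at fret 15 is Eb3 + 15 semitones = Gb4.
The open C3 string is 3 semitones below the open Eb3, so the same pitch on the C3 string lies at fret 15 + 3 = 18.

18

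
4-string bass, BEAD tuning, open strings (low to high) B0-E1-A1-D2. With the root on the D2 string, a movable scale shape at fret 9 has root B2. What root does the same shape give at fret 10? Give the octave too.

Moving from fret 9 to fret 10 shifts the root by 1 semitone.
B2 up 1 semitone is C3.

C3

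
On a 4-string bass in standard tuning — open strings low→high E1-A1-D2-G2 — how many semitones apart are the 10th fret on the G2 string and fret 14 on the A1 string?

G2 at fret 10 → F3 (MIDI 53); A1 at fret 14 → B2 (MIDI 47).
53 − 47 = 6, so the two pitches are 6 semitones apart, with F3 the higher.

6 semitones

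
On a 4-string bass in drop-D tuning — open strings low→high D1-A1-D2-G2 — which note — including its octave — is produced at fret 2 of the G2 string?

A2

G2 is MIDI 43. Adding 2 gives 45, which is A2.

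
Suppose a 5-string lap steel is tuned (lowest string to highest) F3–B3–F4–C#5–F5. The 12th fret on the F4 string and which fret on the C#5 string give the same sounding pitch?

Fret 12 on F4 is MIDI 65 + 12 = 77 (F5). On the C#5 string (open MIDI 73), that pitch is 77 − 73 = fret 4.

4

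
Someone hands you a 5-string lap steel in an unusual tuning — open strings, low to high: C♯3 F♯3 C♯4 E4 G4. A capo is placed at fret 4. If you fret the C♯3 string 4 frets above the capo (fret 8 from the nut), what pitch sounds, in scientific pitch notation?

The capo raises the open C♯3 by 4 semitones to F3; fretting 4 more gives C♯3 + 4 + 4 = C♯3 + 8 semitones = A3.

A3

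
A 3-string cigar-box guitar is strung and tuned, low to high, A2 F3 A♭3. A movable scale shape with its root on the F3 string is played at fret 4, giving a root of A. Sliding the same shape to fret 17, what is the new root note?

Moving from fret 4 to fret 17 shifts the root by 13 semitones.
A up 13 semitones is B♭.

B♭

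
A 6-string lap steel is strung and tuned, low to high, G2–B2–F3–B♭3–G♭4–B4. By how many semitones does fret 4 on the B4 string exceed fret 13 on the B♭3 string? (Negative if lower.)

B4 at fret 4 → E♭5 (MIDI 75); B♭3 at fret 13 → B4 (MIDI 71).
75 − 71 = 4, so the two pitches are 4 semitones apart.

4 semitones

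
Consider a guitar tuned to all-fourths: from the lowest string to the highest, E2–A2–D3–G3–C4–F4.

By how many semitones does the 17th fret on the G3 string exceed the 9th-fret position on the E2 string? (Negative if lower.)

23 semitones

G3 at fret 17 → C5 (MIDI 72); E2 at fret 9 → C#3 (MIDI 49).
72 − 49 = 23, so the two pitches are 23 semitones apart.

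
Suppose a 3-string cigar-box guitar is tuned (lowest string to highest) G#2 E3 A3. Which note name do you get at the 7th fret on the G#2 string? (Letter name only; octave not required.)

The open G#2 string plus 7 semitones: G#–A–A#–B–C–C#–D–D#.

D#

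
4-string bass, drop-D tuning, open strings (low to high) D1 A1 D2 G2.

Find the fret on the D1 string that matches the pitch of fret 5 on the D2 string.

D2 at fret 5 is D2 + 5 semitones = G2.
The open D1 string is 12 semitones below the open D2, so the same pitch on the D1 string lies at fret 5 + 12 = 17.

17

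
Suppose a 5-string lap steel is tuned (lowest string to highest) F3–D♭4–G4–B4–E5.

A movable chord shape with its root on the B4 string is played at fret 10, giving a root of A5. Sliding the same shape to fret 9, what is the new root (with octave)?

A♭5

Moving from fret 10 to fret 9 shifts the root by -1 semitone.
A5 down 1 semitone is A♭5.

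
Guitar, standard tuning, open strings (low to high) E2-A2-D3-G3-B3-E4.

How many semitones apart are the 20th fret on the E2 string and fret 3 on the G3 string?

2 semitones

E2 at fret 20 → C4 (MIDI 60); G3 at fret 3 → A#3 (MIDI 58).
60 − 58 = 2, so the two pitches are 2 semitones apart, with C4 the higher.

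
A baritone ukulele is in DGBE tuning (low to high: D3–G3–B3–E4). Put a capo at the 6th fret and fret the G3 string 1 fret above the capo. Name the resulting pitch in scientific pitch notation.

D4

The capo raises the open G3 by 6 semitones to C#4; fretting 1 more gives G3 + 6 + 1 = G3 + 7 semitones = D4.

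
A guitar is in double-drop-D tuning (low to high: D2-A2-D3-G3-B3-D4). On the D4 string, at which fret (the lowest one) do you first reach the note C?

From D4, count semitones up the chromatic scale until reaching C: D–D#–E–F–…–A#–B–C — 10 steps.

10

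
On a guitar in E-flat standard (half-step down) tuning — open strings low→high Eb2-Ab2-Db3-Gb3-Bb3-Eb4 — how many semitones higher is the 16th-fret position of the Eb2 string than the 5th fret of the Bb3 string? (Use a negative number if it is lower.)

Eb2 at fret 16 → G3 (MIDI 55); Bb3 at fret 5 → Eb4 (MIDI 63).
55 − 63 = -8, so the two pitches are 8 semitones apart.

-8 semitones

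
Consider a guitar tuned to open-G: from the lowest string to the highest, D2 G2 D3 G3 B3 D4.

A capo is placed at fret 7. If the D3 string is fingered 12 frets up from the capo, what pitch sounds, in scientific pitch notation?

The capo raises the open D3 by 7 semitones to A3; fretting 12 more gives D3 + 7 + 12 = D3 + 19 semitones = A4.

A4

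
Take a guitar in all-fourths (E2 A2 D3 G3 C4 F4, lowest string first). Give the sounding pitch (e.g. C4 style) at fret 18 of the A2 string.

D♯4

The open A2 string plus 18 semitones: A–A#–B–C–…–C#–D–D#.
The walk passes from B into C 2 times, so the octave number goes from 2 to 4.
(Equivalently spelled E♭4.)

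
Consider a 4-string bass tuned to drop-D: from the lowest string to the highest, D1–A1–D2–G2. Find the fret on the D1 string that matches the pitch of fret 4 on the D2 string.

16

Fret 4 on D2 is MIDI 38 + 4 = 42 (F♯2). On the D1 string (open MIDI 26), that pitch is 42 − 26 = fret 16.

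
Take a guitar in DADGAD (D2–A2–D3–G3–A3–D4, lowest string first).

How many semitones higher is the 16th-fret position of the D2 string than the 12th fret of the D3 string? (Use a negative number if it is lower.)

-8 semitones

D2 at fret 16 → F#3 (MIDI 54); D3 at fret 12 → D4 (MIDI 62).
54 − 62 = -8, so the two pitches are 8 semitones apart.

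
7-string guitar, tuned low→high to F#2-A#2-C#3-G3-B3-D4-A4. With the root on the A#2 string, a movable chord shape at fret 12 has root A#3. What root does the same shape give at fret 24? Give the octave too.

Moving from fret 12 to fret 24 shifts the root by 12 semitones.
A#3 up 12 semitones is A#4.

A#4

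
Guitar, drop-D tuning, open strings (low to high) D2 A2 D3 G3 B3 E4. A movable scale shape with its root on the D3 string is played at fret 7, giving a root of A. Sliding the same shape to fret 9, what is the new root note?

B

Moving from fret 7 to fret 9 shifts the root by 2 semitones.
A up 2 semitones is B.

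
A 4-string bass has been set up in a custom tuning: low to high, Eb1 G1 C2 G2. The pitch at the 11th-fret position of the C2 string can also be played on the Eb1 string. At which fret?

20

Fret 11 on C2 is MIDI 36 + 11 = 47 (B2). On the Eb1 string (open MIDI 27), that pitch is 47 − 27 = fret 20.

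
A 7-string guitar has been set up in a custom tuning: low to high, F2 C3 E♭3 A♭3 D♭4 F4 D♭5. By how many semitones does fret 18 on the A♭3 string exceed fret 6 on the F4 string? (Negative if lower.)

A♭3 at fret 18 → D5 (MIDI 74); F4 at fret 6 → B4 (MIDI 71).
74 − 71 = 3, so the two pitches are 3 semitones apart.

3 semitones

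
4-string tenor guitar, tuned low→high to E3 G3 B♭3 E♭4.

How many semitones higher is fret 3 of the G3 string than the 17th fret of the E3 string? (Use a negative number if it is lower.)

G3 at fret 3 → B♭3 (MIDI 58); E3 at fret 17 → A4 (MIDI 69).
58 − 69 = -11, so the two pitches are 11 semitones apart.

-11 semitones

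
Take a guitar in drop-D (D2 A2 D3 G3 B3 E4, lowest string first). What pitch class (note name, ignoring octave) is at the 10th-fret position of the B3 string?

Each fret is one semitone, so B3 + 10 = A.

A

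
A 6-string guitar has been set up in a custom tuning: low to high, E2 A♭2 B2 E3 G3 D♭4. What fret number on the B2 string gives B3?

B3 is 12 semitones above the open B2 (B–C–Db–D–…–A–Bb–B), so it sits at fret 12.

12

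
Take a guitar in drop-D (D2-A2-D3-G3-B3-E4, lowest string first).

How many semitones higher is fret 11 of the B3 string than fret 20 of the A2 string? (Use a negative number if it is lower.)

5 semitones

B3 at fret 11 → A♯4 (MIDI 70); A2 at fret 20 → F4 (MIDI 65).
70 − 65 = 5, so the two pitches are 5 semitones apart.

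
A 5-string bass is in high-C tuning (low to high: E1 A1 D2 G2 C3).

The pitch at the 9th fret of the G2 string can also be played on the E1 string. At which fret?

G2 at fret 9 is G2 + 9 semitones = E3.
The open E1 string is 15 semitones below the open G2, so the same pitch on the E1 string lies at fret 9 + 15 = 24.

24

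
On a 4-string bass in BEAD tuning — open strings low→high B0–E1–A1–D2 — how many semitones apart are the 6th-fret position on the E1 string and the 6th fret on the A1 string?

E1 at fret 6 → A♯1 (MIDI 34); A1 at fret 6 → D♯2 (MIDI 39).
34 − 39 = -5, so the two pitches are 5 semitones apart, with D♯2 the higher.

5 semitones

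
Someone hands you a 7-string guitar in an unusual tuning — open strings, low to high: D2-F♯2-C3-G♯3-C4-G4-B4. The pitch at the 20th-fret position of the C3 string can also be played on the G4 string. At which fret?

1

Fret 20 on C3 is MIDI 48 + 20 = 68 (G♯4). On the G4 string (open MIDI 67), that pitch is 68 − 67 = fret 1.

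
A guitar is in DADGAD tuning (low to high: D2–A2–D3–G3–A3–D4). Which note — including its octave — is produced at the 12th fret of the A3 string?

A4

The open A3 string plus 12 semitones: A–A#–B–C–…–G–G#–A.
The walk passes from B into C once, so the octave number goes from 3 to 4.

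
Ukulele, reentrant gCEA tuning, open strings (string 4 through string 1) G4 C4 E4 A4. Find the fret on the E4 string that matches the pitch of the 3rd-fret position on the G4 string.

6

Fret 3 on G4 is MIDI 67 + 3 = 70 (A#4). On the E4 string (open MIDI 64), that pitch is 70 − 64 = fret 6.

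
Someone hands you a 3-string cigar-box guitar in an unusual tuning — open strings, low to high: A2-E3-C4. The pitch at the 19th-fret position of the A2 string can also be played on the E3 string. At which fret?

12

A2 at fret 19 is A2 + 19 semitones = E4.
The open E3 string is 7 semitones above the open A2, so the same pitch on the E3 string lies at fret 19 − 7 = 12.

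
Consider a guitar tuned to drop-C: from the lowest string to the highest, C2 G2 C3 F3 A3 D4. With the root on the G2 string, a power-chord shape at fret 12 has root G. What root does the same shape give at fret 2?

A

Moving from fret 12 to fret 2 shifts the root by -10 semitones.
G down 10 semitones is A.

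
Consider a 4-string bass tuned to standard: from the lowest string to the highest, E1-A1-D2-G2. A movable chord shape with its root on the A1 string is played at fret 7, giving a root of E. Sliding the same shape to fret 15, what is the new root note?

Moving from fret 7 to fret 15 shifts the root by 8 semitones.
E up 8 semitones is C.

C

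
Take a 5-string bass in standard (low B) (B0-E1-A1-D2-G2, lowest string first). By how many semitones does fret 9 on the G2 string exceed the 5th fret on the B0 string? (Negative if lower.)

24 semitones

G2 at fret 9 → E3 (MIDI 52); B0 at fret 5 → E1 (MIDI 28).
52 − 28 = 24, so the two pitches are 24 semitones apart.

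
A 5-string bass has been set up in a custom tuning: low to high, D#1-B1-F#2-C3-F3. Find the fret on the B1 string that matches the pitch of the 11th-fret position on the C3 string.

Fret 11 on C3 is MIDI 48 + 11 = 59 (B3). On the B1 string (open MIDI 35), that pitch is 59 − 35 = fret 24.

24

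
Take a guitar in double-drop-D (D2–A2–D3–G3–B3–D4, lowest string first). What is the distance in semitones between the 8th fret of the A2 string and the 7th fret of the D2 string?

A2 at fret 8 → F3 (MIDI 53); D2 at fret 7 → A2 (MIDI 45).
53 − 45 = 8, so the two pitches are 8 semitones apart, with F3 the higher.

8 semitones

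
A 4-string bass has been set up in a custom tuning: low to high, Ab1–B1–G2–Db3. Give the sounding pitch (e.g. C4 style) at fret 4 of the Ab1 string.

Each fret is one semitone, so Ab1 + 4 = C2.

C2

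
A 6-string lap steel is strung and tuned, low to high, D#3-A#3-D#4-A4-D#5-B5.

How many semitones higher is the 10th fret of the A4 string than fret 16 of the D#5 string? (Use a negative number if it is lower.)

-12 semitones

A4 at fret 10 → G5 (MIDI 79); D#5 at fret 16 → G6 (MIDI 91).
79 − 91 = -12, so the two pitches are 12 semitones apart.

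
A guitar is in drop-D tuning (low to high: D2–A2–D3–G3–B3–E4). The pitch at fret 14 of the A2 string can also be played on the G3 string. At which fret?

4

A2 at fret 14 is A2 + 14 semitones = B3.
The open G3 string is 10 semitones above the open A2, so the same pitch on the G3 string lies at fret 14 − 10 = 4.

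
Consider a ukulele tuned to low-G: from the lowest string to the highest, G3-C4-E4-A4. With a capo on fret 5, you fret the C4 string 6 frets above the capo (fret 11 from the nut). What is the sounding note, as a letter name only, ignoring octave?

B

The capo raises the open C4 by 5 semitones to F4; fretting 6 more gives C4 + 5 + 6 = C4 + 11 semitones, landing on B.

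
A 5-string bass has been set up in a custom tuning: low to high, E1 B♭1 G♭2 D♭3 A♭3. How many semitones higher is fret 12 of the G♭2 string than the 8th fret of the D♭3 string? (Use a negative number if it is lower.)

-3 semitones

G♭2 at fret 12 → G♭3 (MIDI 54); D♭3 at fret 8 → A3 (MIDI 57).
54 − 57 = -3, so the two pitches are 3 semitones apart.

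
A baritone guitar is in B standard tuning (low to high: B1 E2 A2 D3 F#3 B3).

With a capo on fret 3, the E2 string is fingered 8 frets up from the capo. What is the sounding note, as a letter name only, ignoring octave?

D#

The capo raises the open E2 by 3 semitones to G2; fretting 8 more gives E2 + 3 + 8 = E2 + 11 semitones, landing on D#.
(Also written Eb.)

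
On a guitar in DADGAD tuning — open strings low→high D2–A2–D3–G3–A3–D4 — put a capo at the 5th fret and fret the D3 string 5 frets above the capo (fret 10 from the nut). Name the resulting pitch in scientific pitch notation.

The capo raises the open D3 by 5 semitones to G3; fretting 5 more gives D3 + 5 + 5 = D3 + 10 semitones = C4.

C4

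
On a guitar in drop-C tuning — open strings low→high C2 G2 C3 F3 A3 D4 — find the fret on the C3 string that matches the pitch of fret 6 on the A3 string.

A3 at fret 6 is A3 + 6 semitones = D♯4.
The open C3 string is 9 semitones below the open A3, so the same pitch on the C3 string lies at fret 6 + 9 = 15.

15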